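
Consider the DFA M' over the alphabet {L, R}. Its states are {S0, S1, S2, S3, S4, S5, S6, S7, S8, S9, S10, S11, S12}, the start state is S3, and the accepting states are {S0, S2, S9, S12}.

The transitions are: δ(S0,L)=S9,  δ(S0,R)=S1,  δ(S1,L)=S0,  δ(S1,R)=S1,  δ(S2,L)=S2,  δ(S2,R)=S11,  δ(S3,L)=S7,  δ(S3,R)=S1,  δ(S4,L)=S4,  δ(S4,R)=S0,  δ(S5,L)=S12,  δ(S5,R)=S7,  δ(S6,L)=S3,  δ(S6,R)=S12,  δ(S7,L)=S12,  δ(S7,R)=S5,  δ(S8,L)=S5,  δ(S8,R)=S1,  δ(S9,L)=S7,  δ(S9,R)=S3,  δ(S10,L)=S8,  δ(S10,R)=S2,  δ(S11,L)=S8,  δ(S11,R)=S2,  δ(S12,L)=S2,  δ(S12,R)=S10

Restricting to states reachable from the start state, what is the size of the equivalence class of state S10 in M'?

2

First remove the unreachable states {S4,S6}; 11 states remain.
Start with accepting vs non-accepting: {S0,S2,S9,S12} | {S1,S3,S5,S7,S8,S10,S11}.
On input L, block {S0,S2,S9,S12} splits into {S0,S2,S12} and {S9}.
Split {S0,S2,S12} by δ(·,L) → {S2,S12} and {S0}.
Split {S1,S3,S5,S7,S8,S10,S11} by δ(·,L) → {S3,S8,S10,S11} and {S5,S7} and {S1}.
On input L, block {S3,S8,S10,S11} splits into {S3,S8} and {S10,S11}.
No further refinement is possible. Final partition (7 blocks): {S2,S12} | {S3,S8} | {S9} | {S0} | {S5,S7} | {S1} | {S10,S11}.
The equivalence class containing S10 is {S10,S11}, of size 2.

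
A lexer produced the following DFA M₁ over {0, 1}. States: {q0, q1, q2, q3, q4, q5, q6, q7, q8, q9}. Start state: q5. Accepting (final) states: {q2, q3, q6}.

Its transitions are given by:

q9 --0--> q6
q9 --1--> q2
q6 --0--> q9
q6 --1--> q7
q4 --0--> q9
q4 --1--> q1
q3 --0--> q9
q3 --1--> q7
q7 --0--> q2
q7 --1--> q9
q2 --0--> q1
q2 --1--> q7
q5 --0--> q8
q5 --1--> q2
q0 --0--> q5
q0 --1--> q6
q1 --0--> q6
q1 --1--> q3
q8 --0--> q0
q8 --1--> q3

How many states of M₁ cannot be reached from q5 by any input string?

Starting at q5 and following transitions, the reachable set is {q0, q1, q2, q3, q5, q6, q7, q8, q9}. That leaves q4 unreachable — 1 in total.

1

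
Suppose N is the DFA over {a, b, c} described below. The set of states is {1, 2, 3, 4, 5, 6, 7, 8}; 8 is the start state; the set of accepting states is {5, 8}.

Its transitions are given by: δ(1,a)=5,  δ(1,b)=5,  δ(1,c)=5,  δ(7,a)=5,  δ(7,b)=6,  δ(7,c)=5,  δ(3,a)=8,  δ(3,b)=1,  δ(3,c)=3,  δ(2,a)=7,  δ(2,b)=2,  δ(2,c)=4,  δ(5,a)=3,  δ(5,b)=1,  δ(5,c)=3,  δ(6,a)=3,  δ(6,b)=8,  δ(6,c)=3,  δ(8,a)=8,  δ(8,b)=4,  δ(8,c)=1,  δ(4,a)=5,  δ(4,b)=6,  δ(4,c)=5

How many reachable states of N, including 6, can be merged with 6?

Reachable states from the start: {1,3,4,5,6,8}. Unreachable: {2,7} — drop them.
P0 = {5,8} | {1,3,4,6}.
Refine {5,8} on symbol a: members go to different blocks, giving {5} and {8}.
Split {1,3,4,6} by δ(·,a) → {1,4} and {3} and {6}.
Split {1,4} by δ(·,b) → {1} and {4}.
Stable partition: {5} | {1} | {8} | {3} | {6} | {4} — 6 equivalence classes.
State 6 belongs to the block {6}, which has 1 states.

1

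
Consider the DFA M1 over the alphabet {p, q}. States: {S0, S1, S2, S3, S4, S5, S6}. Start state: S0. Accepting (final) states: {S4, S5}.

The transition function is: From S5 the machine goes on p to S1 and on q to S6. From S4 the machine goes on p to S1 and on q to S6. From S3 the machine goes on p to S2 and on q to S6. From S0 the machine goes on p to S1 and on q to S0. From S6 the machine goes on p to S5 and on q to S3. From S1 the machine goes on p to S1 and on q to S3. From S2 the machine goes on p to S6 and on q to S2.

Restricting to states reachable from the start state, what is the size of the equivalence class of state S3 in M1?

1

First remove the unreachable states {S4}; 6 states remain.
Start with accepting vs non-accepting: {S5} | {S0,S1,S2,S3,S6}.
Refine {S0,S1,S2,S3,S6} on symbol p: members go to different blocks, giving {S0,S1,S2,S3} and {S6}.
Refine {S0,S1,S2,S3} on symbol p: members go to different blocks, giving {S0,S1,S3} and {S2}.
Refine {S0,S1,S3} on symbol p: members go to different blocks, giving {S0,S1} and {S3}.
Refine {S0,S1} on symbol q: members go to different blocks, giving {S0} and {S1}.
No further refinement is possible. Final partition (6 blocks): {S5} | {S0} | {S6} | {S2} | {S3} | {S1}.
State S3 belongs to the block {S3}, which has 1 states.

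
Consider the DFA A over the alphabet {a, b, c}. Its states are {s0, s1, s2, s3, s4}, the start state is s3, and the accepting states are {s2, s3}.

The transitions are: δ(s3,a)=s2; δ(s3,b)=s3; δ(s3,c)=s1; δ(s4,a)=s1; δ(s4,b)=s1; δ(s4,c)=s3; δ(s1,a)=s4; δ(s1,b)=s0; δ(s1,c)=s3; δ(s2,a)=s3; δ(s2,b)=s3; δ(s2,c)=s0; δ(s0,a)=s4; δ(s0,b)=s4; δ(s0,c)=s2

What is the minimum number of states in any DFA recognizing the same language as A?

Every state is reachable, so we keep all 5.
Start with accepting vs non-accepting: {s2,s3} | {s0,s1,s4}.
Stable partition: {s2,s3} | {s0,s1,s4} — 2 equivalence classes.

2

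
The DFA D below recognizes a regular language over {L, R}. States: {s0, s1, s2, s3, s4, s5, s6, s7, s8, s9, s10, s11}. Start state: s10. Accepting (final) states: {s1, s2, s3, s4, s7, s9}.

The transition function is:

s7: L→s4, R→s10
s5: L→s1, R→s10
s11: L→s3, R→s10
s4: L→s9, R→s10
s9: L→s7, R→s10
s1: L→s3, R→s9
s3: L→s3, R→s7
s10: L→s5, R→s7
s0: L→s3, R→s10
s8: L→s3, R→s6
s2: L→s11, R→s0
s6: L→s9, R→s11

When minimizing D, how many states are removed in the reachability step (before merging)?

5

BFS from s10 reaches {s1, s3, s4, s5, s7, s9, s10}; the 5 state(s) s0, s2, s6, s8, s11 are never visited.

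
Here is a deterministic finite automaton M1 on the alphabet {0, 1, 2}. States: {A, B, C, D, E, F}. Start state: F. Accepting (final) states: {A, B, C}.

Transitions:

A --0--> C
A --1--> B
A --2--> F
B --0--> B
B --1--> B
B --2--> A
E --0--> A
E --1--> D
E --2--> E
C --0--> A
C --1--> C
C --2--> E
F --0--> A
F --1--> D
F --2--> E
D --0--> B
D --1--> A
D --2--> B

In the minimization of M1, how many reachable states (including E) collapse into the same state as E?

2

All states are reachable from the start state.
Start with accepting vs non-accepting: {A,B,C} | {D,E,F}.
Split {A,B,C} by δ(·,2) → {A,C} and {B}.
Refine {A,C} on symbol 1: members go to different blocks, giving {A} and {C}.
Split {D,E,F} by δ(·,0) → {E,F} and {D}.
The partition is now stable with 5 blocks: {A} | {E,F} | {B} | {C} | {D}.
The equivalence class containing E is {E,F}, of size 2.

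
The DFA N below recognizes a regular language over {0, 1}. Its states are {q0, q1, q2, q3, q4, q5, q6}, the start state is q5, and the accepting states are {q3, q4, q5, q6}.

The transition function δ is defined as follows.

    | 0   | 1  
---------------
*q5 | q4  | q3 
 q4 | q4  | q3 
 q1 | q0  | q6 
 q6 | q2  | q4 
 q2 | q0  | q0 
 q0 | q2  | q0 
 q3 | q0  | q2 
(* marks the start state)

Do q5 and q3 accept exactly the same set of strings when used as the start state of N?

First remove the unreachable states {q1,q6}; 5 states remain.
Start with accepting vs non-accepting: {q3,q4,q5} | {q0,q2}.
On input 0, block {q3,q4,q5} splits into {q4,q5} and {q3}.
No further refinement is possible. Final partition (3 blocks): {q4,q5} | {q0,q2} | {q3}.
q5 and q3 end up in different blocks, so they are distinguishable. For instance, the string '0' is accepted from only q5.

No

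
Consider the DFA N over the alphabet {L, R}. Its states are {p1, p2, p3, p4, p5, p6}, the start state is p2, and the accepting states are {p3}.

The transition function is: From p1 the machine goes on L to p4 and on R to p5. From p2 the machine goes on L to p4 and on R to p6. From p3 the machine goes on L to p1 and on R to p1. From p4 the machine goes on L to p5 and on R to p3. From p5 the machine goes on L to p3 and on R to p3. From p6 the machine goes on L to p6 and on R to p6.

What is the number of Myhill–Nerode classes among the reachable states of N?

6

P0 = {p3} | {p1,p2,p4,p5,p6}.
On input L, block {p1,p2,p4,p5,p6} splits into {p1,p2,p4,p6} and {p5}.
Refine {p1,p2,p4,p6} on symbol L: members go to different blocks, giving {p1,p2,p6} and {p4}.
Split {p1,p2,p6} by δ(·,L) → {p1,p2} and {p6}.
Split {p1,p2} by δ(·,R) → {p1} and {p2}.
Stable partition: {p3} | {p1} | {p5} | {p4} | {p6} | {p2} — 6 equivalence classes.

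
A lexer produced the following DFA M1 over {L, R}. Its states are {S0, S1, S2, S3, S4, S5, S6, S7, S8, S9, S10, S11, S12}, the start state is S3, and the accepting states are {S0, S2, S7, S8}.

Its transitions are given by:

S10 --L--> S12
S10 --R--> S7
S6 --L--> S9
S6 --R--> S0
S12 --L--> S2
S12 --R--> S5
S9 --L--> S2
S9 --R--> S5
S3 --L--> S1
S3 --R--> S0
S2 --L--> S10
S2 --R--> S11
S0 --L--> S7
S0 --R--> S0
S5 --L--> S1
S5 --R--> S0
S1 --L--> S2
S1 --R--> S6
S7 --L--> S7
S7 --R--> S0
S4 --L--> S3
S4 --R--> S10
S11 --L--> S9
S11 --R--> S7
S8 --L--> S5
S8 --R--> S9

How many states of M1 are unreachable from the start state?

Starting at S3 and following transitions, the reachable set is {S0, S1, S2, S3, S5, S6, S7, S9, S10, S11, S12}. That leaves S4, S8 unreachable — 2 in total.

2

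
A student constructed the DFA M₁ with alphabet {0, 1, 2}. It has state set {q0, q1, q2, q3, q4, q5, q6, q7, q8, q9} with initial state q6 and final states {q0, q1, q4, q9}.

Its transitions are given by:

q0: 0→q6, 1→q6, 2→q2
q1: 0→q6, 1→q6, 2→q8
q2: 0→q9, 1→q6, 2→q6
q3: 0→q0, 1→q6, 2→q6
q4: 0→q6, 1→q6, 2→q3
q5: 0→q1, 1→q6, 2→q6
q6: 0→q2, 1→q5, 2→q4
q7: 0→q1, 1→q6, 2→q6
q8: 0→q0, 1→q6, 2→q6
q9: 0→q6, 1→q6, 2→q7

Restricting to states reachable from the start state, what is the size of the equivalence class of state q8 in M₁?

P0 = {q0,q1,q4,q9} | {q2,q3,q5,q6,q7,q8}.
Split {q2,q3,q5,q6,q7,q8} by δ(·,0) → {q2,q3,q5,q7,q8} and {q6}.
Stable partition: {q0,q1,q4,q9} | {q2,q3,q5,q7,q8} | {q6} — 3 equivalence classes.
State q8 belongs to the block {q2,q3,q5,q7,q8}, which has 5 states.

5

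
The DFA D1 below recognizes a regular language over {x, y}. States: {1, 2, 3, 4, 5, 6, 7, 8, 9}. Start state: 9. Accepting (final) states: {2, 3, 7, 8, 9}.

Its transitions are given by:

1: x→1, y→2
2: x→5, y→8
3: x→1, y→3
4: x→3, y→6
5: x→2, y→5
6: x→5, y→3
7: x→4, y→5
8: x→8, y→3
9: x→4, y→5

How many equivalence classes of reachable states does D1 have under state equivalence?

8

Reachable states from the start: {1,2,3,4,5,6,8,9}. Unreachable: {7} — drop them.
Initial partition by acceptance: {2,3,8,9} | {1,4,5,6}.
Refine {2,3,8,9} on symbol x: members go to different blocks, giving {2,3,9} and {8}.
Refine {2,3,9} on symbol y: members go to different blocks, giving {2} and {3} and {9}.
Split {1,4,5,6} by δ(·,x) → {1,6} and {4} and {5}.
Refine {1,6} on symbol x: members go to different blocks, giving {1} and {6}.
Stable partition: {2} | {1} | {8} | {3} | {9} | {4} | {5} | {6} — 8 equivalence classes.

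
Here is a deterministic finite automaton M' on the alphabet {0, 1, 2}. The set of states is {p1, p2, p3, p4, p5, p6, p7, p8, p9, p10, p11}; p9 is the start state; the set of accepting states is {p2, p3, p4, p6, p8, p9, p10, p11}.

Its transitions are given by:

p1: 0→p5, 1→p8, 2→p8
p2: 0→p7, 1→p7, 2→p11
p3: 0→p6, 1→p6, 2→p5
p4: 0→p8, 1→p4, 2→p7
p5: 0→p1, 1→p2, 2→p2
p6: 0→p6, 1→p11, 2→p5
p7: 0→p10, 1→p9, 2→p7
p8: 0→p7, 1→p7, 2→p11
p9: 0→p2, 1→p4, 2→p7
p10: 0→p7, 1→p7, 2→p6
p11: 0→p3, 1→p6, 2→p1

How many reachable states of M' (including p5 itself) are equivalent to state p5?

2

Initial partition by acceptance: {p2,p3,p4,p6,p8,p9,p10,p11} | {p1,p5,p7}.
Refine {p2,p3,p4,p6,p8,p9,p10,p11} on symbol 0: members go to different blocks, giving {p3,p4,p6,p9,p11} and {p2,p8,p10}.
Split {p3,p4,p6,p9,p11} by δ(·,0) → {p3,p6,p11} and {p4,p9}.
Split {p1,p5,p7} by δ(·,0) → {p1,p5} and {p7}.
Stable partition: {p3,p6,p11} | {p1,p5} | {p2,p8,p10} | {p4,p9} | {p7} — 5 equivalence classes.
State p5 belongs to the block {p1,p5}, which has 2 states.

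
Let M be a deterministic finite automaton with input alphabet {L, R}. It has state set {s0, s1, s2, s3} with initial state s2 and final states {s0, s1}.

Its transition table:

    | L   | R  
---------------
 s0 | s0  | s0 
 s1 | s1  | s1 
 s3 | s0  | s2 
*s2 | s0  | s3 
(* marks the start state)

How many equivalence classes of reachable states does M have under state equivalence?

Reachable states from the start: {s0,s2,s3}. Unreachable: {s1} — drop them.
P0 = {s0} | {s2,s3}.
No further refinement is possible. Final partition (2 blocks): {s0} | {s2,s3}.

2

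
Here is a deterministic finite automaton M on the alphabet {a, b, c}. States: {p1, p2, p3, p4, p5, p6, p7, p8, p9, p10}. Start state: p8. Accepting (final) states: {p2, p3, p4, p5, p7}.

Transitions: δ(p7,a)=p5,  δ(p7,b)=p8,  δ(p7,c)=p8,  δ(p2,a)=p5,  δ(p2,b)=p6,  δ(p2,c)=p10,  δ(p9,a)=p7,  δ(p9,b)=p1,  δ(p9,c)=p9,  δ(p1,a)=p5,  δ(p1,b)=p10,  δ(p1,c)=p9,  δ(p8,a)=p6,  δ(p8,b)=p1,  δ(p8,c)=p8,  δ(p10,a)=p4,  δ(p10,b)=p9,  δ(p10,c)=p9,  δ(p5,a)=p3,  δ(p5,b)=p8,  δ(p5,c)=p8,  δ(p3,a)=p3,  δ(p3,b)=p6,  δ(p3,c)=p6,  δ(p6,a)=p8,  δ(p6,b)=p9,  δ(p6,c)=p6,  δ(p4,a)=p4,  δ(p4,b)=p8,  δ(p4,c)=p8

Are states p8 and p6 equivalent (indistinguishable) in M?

Yes

Reachable states from the start: {p1,p3,p4,p5,p6,p7,p8,p9,p10}. Unreachable: {p2} — drop them.
Start with accepting vs non-accepting: {p3,p4,p5,p7} | {p1,p6,p8,p9,p10}.
On input a, block {p1,p6,p8,p9,p10} splits into {p1,p9,p10} and {p6,p8}.
Stable partition: {p3,p4,p5,p7} | {p1,p9,p10} | {p6,p8} — 3 equivalence classes.
p8 and p6 lie in the same block of the stable partition, so they are equivalent — no string distinguishes them.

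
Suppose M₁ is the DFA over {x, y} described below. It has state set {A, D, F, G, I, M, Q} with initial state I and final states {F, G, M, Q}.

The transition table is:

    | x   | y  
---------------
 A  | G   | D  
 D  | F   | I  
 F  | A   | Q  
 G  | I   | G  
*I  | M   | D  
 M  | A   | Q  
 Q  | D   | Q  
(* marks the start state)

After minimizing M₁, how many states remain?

2

P0 = {F,G,M,Q} | {A,D,I}.
No further refinement is possible. Final partition (2 blocks): {F,G,M,Q} | {A,D,I}.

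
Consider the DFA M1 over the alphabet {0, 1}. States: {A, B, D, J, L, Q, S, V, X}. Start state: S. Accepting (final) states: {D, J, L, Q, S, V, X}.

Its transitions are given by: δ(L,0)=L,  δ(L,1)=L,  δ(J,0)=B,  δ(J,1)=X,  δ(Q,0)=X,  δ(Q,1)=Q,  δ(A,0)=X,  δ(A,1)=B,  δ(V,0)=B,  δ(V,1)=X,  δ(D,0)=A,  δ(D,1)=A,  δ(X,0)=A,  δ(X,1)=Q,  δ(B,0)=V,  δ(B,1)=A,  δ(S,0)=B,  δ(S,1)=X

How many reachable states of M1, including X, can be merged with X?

1

First remove the unreachable states {D,J,L}; 6 states remain.
Initial partition by acceptance: {Q,S,V,X} | {A,B}.
Refine {Q,S,V,X} on symbol 0: members go to different blocks, giving {S,V,X} and {Q}.
Refine {S,V,X} on symbol 1: members go to different blocks, giving {S,V} and {X}.
Split {A,B} by δ(·,0) → {A} and {B}.
Stable partition: {S,V} | {A} | {Q} | {X} | {B} — 5 equivalence classes.
The equivalence class containing X is {X}, of size 1.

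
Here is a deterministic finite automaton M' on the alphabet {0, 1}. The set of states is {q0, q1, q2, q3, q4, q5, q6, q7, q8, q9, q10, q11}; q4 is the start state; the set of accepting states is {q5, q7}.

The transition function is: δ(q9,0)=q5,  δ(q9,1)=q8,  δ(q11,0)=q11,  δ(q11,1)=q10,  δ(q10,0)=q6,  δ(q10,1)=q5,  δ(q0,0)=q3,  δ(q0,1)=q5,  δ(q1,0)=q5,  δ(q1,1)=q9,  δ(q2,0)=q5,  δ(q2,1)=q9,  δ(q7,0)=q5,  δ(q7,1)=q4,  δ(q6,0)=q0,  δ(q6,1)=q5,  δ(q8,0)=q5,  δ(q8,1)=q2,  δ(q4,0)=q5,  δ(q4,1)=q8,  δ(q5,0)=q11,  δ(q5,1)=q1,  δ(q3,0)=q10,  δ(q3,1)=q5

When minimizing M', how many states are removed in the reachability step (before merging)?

No path from q4 leads to q7; the other 11 states are all reachable.

1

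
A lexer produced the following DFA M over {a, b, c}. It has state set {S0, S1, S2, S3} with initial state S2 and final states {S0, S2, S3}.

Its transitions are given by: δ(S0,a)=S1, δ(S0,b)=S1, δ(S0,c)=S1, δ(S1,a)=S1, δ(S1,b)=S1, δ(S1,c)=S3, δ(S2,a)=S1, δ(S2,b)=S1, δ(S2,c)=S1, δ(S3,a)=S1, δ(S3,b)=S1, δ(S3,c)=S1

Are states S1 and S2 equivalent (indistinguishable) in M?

States {S0} cannot be reached from the start state, so discard them.
Initial partition by acceptance: {S2,S3} | {S1}.
Stable partition: {S2,S3} | {S1} — 2 equivalence classes.
S1 and S2 end up in different blocks, so they are distinguishable. For instance, the string 'ε' is accepted from only S2.

No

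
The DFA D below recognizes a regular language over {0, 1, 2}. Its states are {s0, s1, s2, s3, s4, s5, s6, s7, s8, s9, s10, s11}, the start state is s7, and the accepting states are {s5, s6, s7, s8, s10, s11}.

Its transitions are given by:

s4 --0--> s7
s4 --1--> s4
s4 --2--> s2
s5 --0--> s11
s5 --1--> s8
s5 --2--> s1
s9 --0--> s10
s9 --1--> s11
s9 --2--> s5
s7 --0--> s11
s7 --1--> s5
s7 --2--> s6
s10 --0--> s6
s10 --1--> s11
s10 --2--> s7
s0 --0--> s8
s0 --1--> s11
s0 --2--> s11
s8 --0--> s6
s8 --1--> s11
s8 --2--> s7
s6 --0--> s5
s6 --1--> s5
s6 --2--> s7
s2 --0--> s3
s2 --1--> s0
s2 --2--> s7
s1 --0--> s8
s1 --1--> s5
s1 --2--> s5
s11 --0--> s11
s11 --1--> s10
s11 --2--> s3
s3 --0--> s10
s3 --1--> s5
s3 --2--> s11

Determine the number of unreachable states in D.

BFS from s7 reaches {s1, s3, s5, s6, s7, s8, s10, s11}; the 4 state(s) s0, s2, s4, s9 are never visited.

4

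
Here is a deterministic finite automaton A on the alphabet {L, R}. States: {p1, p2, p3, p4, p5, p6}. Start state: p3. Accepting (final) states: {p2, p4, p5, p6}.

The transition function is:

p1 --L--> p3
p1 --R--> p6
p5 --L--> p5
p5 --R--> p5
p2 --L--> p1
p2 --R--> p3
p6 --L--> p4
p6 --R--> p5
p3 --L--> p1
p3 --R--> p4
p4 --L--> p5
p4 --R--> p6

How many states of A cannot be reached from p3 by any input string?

1

No path from p3 leads to p2; the other 5 states are all reachable.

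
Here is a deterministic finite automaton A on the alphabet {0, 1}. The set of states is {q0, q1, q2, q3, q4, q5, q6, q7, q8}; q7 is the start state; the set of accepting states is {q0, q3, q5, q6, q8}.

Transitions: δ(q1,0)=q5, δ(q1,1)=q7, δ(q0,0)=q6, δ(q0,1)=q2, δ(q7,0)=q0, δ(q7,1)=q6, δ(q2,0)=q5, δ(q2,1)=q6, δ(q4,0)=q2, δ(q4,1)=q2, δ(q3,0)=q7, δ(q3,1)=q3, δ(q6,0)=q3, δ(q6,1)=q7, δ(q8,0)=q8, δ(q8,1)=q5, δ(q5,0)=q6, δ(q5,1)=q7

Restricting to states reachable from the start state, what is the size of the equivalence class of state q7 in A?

First remove the unreachable states {q1,q4,q8}; 6 states remain.
Initial partition by acceptance: {q0,q3,q5,q6} | {q2,q7}.
Refine {q0,q3,q5,q6} on symbol 0: members go to different blocks, giving {q0,q5,q6} and {q3}.
Split {q0,q5,q6} by δ(·,0) → {q0,q5} and {q6}.
No further refinement is possible. Final partition (4 blocks): {q0,q5} | {q2,q7} | {q3} | {q6}.
The equivalence class containing q7 is {q2,q7}, of size 2.

2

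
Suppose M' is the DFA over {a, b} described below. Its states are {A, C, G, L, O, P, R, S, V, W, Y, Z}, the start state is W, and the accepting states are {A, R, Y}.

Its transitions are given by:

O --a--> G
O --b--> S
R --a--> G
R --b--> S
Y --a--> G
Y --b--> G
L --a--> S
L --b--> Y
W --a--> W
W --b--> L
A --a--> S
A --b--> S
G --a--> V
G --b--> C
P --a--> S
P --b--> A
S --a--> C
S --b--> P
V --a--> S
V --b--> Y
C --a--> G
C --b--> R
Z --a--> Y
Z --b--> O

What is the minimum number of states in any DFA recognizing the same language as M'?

4

First remove the unreachable states {O,Z}; 10 states remain.
Start with accepting vs non-accepting: {A,R,Y} | {C,G,L,P,S,V,W}.
Refine {C,G,L,P,S,V,W} on symbol b: members go to different blocks, giving {C,L,P,V} and {G,S,W}.
On input a, block {G,S,W} splits into {G,S} and {W}.
Stable partition: {A,R,Y} | {C,L,P,V} | {G,S} | {W} — 4 equivalence classes.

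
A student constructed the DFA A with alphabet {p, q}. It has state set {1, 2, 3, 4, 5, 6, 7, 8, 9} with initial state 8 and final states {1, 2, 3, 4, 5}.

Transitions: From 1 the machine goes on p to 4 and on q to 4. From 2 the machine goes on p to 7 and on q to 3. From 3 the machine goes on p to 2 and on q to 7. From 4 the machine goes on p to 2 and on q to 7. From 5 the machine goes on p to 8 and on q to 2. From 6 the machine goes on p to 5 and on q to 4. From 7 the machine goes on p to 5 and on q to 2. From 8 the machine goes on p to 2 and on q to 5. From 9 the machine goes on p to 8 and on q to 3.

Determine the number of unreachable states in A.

4

BFS from 8 reaches {2, 3, 5, 7, 8}; the 4 state(s) 1, 4, 6, 9 are never visited.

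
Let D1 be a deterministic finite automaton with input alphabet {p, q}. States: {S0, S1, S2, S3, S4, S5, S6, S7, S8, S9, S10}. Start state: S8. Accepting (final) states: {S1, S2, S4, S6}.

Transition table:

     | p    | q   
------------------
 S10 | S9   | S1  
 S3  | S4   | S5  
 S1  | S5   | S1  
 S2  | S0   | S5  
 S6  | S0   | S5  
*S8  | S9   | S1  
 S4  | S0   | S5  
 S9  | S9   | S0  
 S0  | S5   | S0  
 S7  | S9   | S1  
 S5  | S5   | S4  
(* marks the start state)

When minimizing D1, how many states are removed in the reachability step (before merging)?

5

No path from S8 leads to S2, S3, S6, S7, S10; the other 6 states are all reachable.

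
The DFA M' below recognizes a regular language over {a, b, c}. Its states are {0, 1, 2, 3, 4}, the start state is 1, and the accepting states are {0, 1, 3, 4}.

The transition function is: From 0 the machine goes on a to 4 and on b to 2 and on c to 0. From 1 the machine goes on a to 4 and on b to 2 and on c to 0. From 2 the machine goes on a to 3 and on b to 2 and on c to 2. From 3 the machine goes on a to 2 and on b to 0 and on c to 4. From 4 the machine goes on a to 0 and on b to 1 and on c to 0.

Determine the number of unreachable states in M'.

Every one of the 5 states is reachable from 1.

0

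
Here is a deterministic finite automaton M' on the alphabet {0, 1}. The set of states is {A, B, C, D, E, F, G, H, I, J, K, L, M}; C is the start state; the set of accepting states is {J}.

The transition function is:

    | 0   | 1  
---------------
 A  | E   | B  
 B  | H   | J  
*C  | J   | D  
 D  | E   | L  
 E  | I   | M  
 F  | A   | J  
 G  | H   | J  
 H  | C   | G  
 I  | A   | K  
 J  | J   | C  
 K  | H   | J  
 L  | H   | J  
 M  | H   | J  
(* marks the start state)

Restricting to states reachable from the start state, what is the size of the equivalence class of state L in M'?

5

Reachable states from the start: {A,B,C,D,E,G,H,I,J,K,L,M}. Unreachable: {F} — drop them.
Start with accepting vs non-accepting: {J} | {A,B,C,D,E,G,H,I,K,L,M}.
On input 0, block {A,B,C,D,E,G,H,I,K,L,M} splits into {A,B,D,E,G,H,I,K,L,M} and {C}.
On input 0, block {A,B,D,E,G,H,I,K,L,M} splits into {A,B,D,E,G,I,K,L,M} and {H}.
On input 0, block {A,B,D,E,G,I,K,L,M} splits into {B,G,K,L,M} and {A,D,E,I}.
Stable partition: {J} | {B,G,K,L,M} | {C} | {H} | {A,D,E,I} — 5 equivalence classes.
State L belongs to the block {B,G,K,L,M}, which has 5 states.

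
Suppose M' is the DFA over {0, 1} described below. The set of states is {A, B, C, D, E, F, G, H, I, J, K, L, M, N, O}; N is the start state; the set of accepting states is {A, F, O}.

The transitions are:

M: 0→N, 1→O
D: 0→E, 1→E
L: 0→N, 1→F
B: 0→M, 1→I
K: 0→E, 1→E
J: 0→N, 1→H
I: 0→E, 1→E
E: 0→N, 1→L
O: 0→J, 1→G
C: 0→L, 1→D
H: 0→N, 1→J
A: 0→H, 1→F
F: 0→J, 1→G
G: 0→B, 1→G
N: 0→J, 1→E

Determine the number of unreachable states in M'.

BFS from N reaches {B, E, F, G, H, I, J, L, M, N, O}; the 4 state(s) A, C, D, K are never visited.

4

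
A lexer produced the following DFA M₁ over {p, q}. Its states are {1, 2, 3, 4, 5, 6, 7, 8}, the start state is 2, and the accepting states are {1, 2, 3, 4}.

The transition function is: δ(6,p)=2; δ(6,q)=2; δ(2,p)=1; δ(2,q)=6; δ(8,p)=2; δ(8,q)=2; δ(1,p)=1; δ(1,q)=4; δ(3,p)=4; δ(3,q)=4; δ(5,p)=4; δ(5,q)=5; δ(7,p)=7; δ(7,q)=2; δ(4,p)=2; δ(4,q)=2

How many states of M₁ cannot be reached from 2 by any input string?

BFS from 2 reaches {1, 2, 4, 6}; the 4 state(s) 3, 5, 7, 8 are never visited.

4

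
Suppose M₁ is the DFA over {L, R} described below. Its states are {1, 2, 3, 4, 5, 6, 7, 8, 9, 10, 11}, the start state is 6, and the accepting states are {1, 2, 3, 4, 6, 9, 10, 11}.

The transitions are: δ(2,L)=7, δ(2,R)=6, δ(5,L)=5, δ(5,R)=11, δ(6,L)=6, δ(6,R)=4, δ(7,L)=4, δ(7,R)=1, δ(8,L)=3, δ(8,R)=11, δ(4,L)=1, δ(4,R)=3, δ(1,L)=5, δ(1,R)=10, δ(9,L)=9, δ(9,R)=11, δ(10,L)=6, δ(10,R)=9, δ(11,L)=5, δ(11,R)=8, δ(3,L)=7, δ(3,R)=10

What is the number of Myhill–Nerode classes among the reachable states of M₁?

States {2} cannot be reached from the start state, so discard them.
Initial partition by acceptance: {1,3,4,6,9,10,11} | {5,7,8}.
Refine {1,3,4,6,9,10,11} on symbol L: members go to different blocks, giving {4,6,9,10} and {1,3,11}.
Split {4,6,9,10} by δ(·,L) → {6,9,10} and {4}.
On input R, block {6,9,10} splits into {6} and {9} and {10}.
Split {5,7,8} by δ(·,L) → {5} and {7} and {8}.
Refine {1,3,11} on symbol L: members go to different blocks, giving {1,11} and {3}.
Split {1,11} by δ(·,R) → {1} and {11}.
The partition is now stable with 10 blocks: {6} | {5} | {1} | {4} | {9} | {10} | {7} | {8} | {3} | {11}.

10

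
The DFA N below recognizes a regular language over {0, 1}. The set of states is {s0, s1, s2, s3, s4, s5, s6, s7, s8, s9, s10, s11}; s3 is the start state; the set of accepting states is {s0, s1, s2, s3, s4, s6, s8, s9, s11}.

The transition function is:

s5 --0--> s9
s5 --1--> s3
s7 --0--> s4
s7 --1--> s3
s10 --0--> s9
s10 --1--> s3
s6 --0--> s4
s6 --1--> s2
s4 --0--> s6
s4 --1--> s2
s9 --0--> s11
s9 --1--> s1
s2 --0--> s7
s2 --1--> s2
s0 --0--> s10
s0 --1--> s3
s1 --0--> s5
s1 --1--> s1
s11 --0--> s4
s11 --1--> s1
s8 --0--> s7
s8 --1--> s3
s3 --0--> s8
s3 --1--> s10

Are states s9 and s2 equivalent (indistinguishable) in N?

No

States {s0} cannot be reached from the start state, so discard them.
P0 = {s1,s2,s3,s4,s6,s8,s9,s11} | {s5,s7,s10}.
Refine {s1,s2,s3,s4,s6,s8,s9,s11} on symbol 0: members go to different blocks, giving {s3,s4,s6,s9,s11} and {s1,s2,s8}.
On input 0, block {s3,s4,s6,s9,s11} splits into {s4,s6,s9,s11} and {s3}.
Refine {s1,s2,s8} on symbol 1: members go to different blocks, giving {s1,s2} and {s8}.
Stable partition: {s4,s6,s9,s11} | {s5,s7,s10} | {s1,s2} | {s3} | {s8} — 5 equivalence classes.
s9 and s2 end up in different blocks, so they are distinguishable. For instance, the string '0' is accepted from only s9.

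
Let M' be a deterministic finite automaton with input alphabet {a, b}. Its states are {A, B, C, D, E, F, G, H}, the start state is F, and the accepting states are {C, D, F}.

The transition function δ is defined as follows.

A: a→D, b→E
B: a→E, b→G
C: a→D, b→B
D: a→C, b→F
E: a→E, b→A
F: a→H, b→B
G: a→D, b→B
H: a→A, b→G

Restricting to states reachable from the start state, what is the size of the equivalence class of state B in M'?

Initial partition by acceptance: {C,D,F} | {A,B,E,G,H}.
Split {C,D,F} by δ(·,a) → {C,D} and {F}.
Refine {C,D} on symbol b: members go to different blocks, giving {C} and {D}.
On input a, block {A,B,E,G,H} splits into {B,E,H} and {A,G}.
Refine {B,E,H} on symbol a: members go to different blocks, giving {B,E} and {H}.
The partition is now stable with 6 blocks: {C} | {B,E} | {F} | {D} | {A,G} | {H}.
The equivalence class containing B is {B,E}, of size 2.

2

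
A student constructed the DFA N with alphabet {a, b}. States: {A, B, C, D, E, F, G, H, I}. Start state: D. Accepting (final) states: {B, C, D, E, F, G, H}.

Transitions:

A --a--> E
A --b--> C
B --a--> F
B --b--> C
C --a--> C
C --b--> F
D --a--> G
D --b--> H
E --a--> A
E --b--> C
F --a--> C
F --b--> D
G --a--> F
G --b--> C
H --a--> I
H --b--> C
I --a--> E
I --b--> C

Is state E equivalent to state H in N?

States {B} cannot be reached from the start state, so discard them.
Initial partition by acceptance: {C,D,E,F,G,H} | {A,I}.
On input a, block {C,D,E,F,G,H} splits into {C,D,F,G} and {E,H}.
On input b, block {C,D,F,G} splits into {C,F,G} and {D}.
Split {C,F,G} by δ(·,b) → {C,G} and {F}.
Split {C,G} by δ(·,a) → {C} and {G}.
No further refinement is possible. Final partition (6 blocks): {C} | {A,I} | {E,H} | {D} | {F} | {G}.
E and H lie in the same block of the stable partition, so they are equivalent — no string distinguishes them.

Yes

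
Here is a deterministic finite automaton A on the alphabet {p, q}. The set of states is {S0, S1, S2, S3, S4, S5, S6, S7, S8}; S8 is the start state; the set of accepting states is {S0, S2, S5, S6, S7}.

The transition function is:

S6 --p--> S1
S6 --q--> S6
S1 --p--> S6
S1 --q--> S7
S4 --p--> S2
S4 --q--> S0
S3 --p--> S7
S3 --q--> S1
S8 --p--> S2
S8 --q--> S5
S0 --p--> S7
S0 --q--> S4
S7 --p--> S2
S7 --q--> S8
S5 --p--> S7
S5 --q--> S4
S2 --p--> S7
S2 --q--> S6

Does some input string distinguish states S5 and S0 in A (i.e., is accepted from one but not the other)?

Reachable states from the start: {S0,S1,S2,S4,S5,S6,S7,S8}. Unreachable: {S3} — drop them.
Initial partition by acceptance: {S0,S2,S5,S6,S7} | {S1,S4,S8}.
Refine {S0,S2,S5,S6,S7} on symbol p: members go to different blocks, giving {S0,S2,S5,S7} and {S6}.
Refine {S0,S2,S5,S7} on symbol q: members go to different blocks, giving {S0,S5,S7} and {S2}.
On input p, block {S0,S5,S7} splits into {S0,S5} and {S7}.
Split {S1,S4,S8} by δ(·,p) → {S4,S8} and {S1}.
Stable partition: {S0,S5} | {S4,S8} | {S6} | {S2} | {S7} | {S1} — 6 equivalence classes.
S5 and S0 lie in the same block of the stable partition, so they are equivalent — no string distinguishes them.

No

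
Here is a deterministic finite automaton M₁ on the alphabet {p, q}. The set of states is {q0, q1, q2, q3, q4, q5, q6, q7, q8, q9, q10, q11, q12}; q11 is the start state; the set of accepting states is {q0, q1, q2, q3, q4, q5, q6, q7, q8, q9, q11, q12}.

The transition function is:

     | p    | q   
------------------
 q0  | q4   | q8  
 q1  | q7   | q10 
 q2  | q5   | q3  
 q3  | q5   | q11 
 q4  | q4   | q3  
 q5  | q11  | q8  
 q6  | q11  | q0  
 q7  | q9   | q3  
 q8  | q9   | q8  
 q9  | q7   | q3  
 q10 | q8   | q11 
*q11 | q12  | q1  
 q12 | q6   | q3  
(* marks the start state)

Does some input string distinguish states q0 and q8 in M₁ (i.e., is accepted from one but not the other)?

States {q2} cannot be reached from the start state, so discard them.
Start with accepting vs non-accepting: {q0,q1,q3,q4,q5,q6,q7,q8,q9,q11,q12} | {q10}.
On input q, block {q0,q1,q3,q4,q5,q6,q7,q8,q9,q11,q12} splits into {q0,q3,q4,q5,q6,q7,q8,q9,q11,q12} and {q1}.
Split {q0,q3,q4,q5,q6,q7,q8,q9,q11,q12} by δ(·,q) → {q0,q3,q4,q5,q6,q7,q8,q9,q12} and {q11}.
Refine {q0,q3,q4,q5,q6,q7,q8,q9,q12} on symbol p: members go to different blocks, giving {q0,q3,q4,q7,q8,q9,q12} and {q5,q6}.
Refine {q0,q3,q4,q7,q8,q9,q12} on symbol p: members go to different blocks, giving {q0,q4,q7,q8,q9} and {q3,q12}.
On input q, block {q0,q4,q7,q8,q9} splits into {q4,q7,q9} and {q0,q8}.
Refine {q3,q12} on symbol q: members go to different blocks, giving {q3} and {q12}.
Stable partition: {q4,q7,q9} | {q10} | {q1} | {q11} | {q5,q6} | {q3} | {q0,q8} | {q12} — 8 equivalence classes.
q0 and q8 lie in the same block of the stable partition, so they are equivalent — no string distinguishes them.

No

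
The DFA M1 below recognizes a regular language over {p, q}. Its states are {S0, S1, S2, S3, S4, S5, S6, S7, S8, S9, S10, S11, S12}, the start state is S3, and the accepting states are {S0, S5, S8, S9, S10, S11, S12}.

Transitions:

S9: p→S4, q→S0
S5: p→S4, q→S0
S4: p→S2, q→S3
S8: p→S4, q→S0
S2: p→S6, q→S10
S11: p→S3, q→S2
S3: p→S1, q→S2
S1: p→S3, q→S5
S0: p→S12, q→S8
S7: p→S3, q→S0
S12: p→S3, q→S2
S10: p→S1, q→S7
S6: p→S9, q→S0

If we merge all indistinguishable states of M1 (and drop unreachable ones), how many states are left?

10

States {S11} cannot be reached from the start state, so discard them.
P0 = {S0,S5,S8,S9,S10,S12} | {S1,S2,S3,S4,S6,S7}.
Refine {S0,S5,S8,S9,S10,S12} on symbol p: members go to different blocks, giving {S5,S8,S9,S10,S12} and {S0}.
Refine {S5,S8,S9,S10,S12} on symbol q: members go to different blocks, giving {S5,S8,S9} and {S10,S12}.
Split {S1,S2,S3,S4,S6,S7} by δ(·,p) → {S1,S2,S3,S4,S7} and {S6}.
On input p, block {S1,S2,S3,S4,S7} splits into {S1,S3,S4,S7} and {S2}.
Split {S1,S3,S4,S7} by δ(·,p) → {S1,S3,S7} and {S4}.
On input q, block {S1,S3,S7} splits into {S1} and {S3} and {S7}.
On input p, block {S10,S12} splits into {S10} and {S12}.
No further refinement is possible. Final partition (10 blocks): {S5,S8,S9} | {S1} | {S0} | {S10} | {S6} | {S2} | {S4} | {S3} | {S7} | {S12}.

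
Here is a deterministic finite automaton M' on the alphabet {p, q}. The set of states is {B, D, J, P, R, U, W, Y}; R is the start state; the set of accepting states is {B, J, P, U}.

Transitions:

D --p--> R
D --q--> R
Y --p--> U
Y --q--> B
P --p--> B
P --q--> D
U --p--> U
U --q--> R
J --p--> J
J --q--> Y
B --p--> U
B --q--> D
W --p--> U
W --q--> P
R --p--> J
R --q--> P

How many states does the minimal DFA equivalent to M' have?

First remove the unreachable states {W}; 7 states remain.
Start with accepting vs non-accepting: {B,J,P,U} | {D,R,Y}.
On input p, block {D,R,Y} splits into {R,Y} and {D}.
Refine {B,J,P,U} on symbol q: members go to different blocks, giving {B,P} and {J,U}.
Refine {B,P} on symbol p: members go to different blocks, giving {P} and {B}.
On input q, block {R,Y} splits into {Y} and {R}.
Refine {J,U} on symbol q: members go to different blocks, giving {J} and {U}.
Stable partition: {P} | {Y} | {D} | {J} | {B} | {R} | {U} — 7 equivalence classes.

7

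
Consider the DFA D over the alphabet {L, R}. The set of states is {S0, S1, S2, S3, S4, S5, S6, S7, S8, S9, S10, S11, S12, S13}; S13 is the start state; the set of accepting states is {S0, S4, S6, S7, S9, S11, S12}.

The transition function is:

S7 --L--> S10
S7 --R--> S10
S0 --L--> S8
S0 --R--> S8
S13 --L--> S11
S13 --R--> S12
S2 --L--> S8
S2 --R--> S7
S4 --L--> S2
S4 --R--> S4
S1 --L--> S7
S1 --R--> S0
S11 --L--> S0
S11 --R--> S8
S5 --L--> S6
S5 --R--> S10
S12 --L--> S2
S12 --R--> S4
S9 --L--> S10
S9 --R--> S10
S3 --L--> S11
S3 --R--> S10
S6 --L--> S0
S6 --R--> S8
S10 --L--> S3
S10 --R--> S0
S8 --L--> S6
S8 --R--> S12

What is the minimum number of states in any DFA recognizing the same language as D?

8

First remove the unreachable states {S1,S5,S9}; 11 states remain.
Initial partition by acceptance: {S0,S4,S6,S7,S11,S12} | {S2,S3,S8,S10,S13}.
On input L, block {S0,S4,S6,S7,S11,S12} splits into {S0,S4,S7,S12} and {S6,S11}.
Split {S0,S4,S7,S12} by δ(·,R) → {S0,S7} and {S4,S12}.
Refine {S2,S3,S8,S10,S13} on symbol L: members go to different blocks, giving {S3,S8,S13} and {S2,S10}.
Split {S0,S7} by δ(·,L) → {S0} and {S7}.
Refine {S3,S8,S13} on symbol R: members go to different blocks, giving {S8,S13} and {S3}.
Refine {S2,S10} on symbol L: members go to different blocks, giving {S2} and {S10}.
No further refinement is possible. Final partition (8 blocks): {S0} | {S8,S13} | {S6,S11} | {S4,S12} | {S2} | {S7} | {S3} | {S10}.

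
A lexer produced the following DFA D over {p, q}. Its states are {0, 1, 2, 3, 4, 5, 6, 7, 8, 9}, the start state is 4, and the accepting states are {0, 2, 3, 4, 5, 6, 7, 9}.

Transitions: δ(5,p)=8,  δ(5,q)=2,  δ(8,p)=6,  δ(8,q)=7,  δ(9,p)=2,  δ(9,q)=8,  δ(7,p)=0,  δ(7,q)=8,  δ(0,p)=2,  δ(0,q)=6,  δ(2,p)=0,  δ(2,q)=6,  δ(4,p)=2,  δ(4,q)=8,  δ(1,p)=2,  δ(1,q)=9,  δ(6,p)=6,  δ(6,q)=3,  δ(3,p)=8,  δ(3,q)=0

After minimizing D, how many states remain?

5

States {1,5,9} cannot be reached from the start state, so discard them.
Initial partition by acceptance: {0,2,3,4,6,7} | {8}.
On input p, block {0,2,3,4,6,7} splits into {0,2,4,6,7} and {3}.
Split {0,2,4,6,7} by δ(·,q) → {0,2} and {4,7} and {6}.
Stable partition: {0,2} | {8} | {3} | {4,7} | {6} — 5 equivalence classes.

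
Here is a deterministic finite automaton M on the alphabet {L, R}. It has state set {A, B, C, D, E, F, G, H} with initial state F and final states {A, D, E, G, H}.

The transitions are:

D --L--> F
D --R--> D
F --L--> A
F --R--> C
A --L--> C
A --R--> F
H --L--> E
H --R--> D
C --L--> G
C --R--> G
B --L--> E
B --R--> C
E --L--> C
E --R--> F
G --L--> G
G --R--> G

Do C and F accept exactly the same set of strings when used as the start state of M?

No

First remove the unreachable states {B,D,E,H}; 4 states remain.
Start with accepting vs non-accepting: {A,G} | {C,F}.
Split {A,G} by δ(·,L) → {A} and {G}.
Refine {C,F} on symbol L: members go to different blocks, giving {C} and {F}.
Stable partition: {A} | {C} | {G} | {F} — 4 equivalence classes.
C and F end up in different blocks, so they are distinguishable. For instance, the string 'R' is accepted from only C.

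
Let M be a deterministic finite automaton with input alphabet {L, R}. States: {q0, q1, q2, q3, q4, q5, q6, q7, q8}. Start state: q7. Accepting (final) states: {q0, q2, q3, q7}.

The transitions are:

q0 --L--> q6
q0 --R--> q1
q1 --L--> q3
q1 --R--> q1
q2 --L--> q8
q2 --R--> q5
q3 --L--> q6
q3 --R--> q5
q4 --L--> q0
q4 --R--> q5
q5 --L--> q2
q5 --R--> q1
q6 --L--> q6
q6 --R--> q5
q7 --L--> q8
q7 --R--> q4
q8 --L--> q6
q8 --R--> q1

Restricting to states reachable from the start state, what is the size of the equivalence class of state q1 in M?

P0 = {q0,q2,q3,q7} | {q1,q4,q5,q6,q8}.
On input L, block {q1,q4,q5,q6,q8} splits into {q1,q4,q5} and {q6,q8}.
The partition is now stable with 3 blocks: {q0,q2,q3,q7} | {q1,q4,q5} | {q6,q8}.
State q1 belongs to the block {q1,q4,q5}, which has 3 states.

3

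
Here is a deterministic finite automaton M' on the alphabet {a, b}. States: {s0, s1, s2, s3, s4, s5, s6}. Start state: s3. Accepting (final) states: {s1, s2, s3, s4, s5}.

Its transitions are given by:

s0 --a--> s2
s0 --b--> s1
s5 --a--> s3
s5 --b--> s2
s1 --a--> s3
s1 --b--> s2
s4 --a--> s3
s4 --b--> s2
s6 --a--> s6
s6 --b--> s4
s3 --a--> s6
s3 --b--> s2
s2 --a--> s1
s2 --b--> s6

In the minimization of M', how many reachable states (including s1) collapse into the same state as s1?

States {s0,s5} cannot be reached from the start state, so discard them.
P0 = {s1,s2,s3,s4} | {s6}.
On input a, block {s1,s2,s3,s4} splits into {s1,s2,s4} and {s3}.
Split {s1,s2,s4} by δ(·,a) → {s1,s4} and {s2}.
The partition is now stable with 4 blocks: {s1,s4} | {s6} | {s3} | {s2}.
State s1 belongs to the block {s1,s4}, which has 2 states.

2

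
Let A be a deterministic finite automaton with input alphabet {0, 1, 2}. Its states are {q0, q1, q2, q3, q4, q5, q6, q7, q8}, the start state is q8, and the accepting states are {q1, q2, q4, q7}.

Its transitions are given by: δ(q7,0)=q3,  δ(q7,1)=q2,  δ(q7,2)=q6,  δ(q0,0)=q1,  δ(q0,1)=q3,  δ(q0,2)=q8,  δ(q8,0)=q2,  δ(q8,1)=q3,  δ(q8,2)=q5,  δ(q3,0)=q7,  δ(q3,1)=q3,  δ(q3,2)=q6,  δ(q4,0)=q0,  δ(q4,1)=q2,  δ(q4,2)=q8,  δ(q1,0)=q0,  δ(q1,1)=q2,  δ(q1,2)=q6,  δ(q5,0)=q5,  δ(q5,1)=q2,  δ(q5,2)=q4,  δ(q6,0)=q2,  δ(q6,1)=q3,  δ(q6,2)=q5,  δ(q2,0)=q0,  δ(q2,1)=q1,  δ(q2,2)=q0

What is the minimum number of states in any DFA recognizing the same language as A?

5

P0 = {q1,q2,q4,q7} | {q0,q3,q5,q6,q8}.
On input 0, block {q0,q3,q5,q6,q8} splits into {q0,q3,q6,q8} and {q5}.
On input 2, block {q0,q3,q6,q8} splits into {q0,q3} and {q6,q8}.
Split {q1,q2,q4,q7} by δ(·,2) → {q1,q4,q7} and {q2}.
Stable partition: {q1,q4,q7} | {q0,q3} | {q5} | {q6,q8} | {q2} — 5 equivalence classes.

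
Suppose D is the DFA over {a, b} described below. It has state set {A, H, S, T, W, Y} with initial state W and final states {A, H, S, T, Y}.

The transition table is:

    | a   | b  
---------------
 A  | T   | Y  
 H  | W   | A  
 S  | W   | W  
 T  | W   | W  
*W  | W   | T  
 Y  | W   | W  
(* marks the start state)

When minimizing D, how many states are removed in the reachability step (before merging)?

4

Starting at W and following transitions, the reachable set is {T, W}. That leaves A, H, S, Y unreachable — 4 in total.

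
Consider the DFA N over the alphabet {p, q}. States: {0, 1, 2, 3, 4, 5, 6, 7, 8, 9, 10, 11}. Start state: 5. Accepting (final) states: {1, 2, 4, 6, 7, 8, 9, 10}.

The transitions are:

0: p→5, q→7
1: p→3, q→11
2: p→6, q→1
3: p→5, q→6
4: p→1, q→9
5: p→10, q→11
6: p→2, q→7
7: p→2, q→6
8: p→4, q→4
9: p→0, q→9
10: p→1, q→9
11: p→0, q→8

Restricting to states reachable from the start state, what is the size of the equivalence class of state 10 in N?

2

Start with accepting vs non-accepting: {1,2,4,6,7,8,9,10} | {0,3,5,11}.
On input p, block {1,2,4,6,7,8,9,10} splits into {2,4,6,7,8,10} and {1,9}.
Refine {2,4,6,7,8,10} on symbol p: members go to different blocks, giving {2,6,7,8} and {4,10}.
Split {2,6,7,8} by δ(·,p) → {2,6,7} and {8}.
On input q, block {2,6,7} splits into {6,7} and {2}.
Refine {0,3,5,11} on symbol p: members go to different blocks, giving {0,3,11} and {5}.
On input p, block {0,3,11} splits into {0,3} and {11}.
On input q, block {1,9} splits into {1} and {9}.
No further refinement is possible. Final partition (9 blocks): {6,7} | {0,3} | {1} | {4,10} | {8} | {2} | {5} | {11} | {9}.
The equivalence class containing 10 is {4,10}, of size 2.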